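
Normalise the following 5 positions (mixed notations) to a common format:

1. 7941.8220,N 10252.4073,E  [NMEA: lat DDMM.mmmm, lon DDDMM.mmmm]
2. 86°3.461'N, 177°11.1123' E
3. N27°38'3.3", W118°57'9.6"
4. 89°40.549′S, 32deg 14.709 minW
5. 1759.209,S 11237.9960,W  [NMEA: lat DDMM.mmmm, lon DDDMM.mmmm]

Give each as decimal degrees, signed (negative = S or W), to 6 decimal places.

Point 1:
  Latitude: split at 2 digits → 79° and 41.822′; 79 + 41.822/60 = 79.6970333
  N ⇒ keep positive
  Longitude: degrees = first 3 digits = 102, minutes = 52.4073; 102 + 52.4073/60 = 102.8734550
  E → positive
Point 2:
  Latitude: 3.461′ = 0.057683°; total 86.0576833
  N → positive
  Longitude: 11.1123′ = 0.185205°; total 177.1852050
  E → positive
Point 3:
  Latitude: 27° + 38/60 + 3.3/3600 = 27 + 0.633333 + 0.000917 = 27.6342500
  N ⇒ keep positive
  λ: 118 + 57/60 + 9.6/3600 = 118.9526667
  hemisphere W, so the sign is −
Point 4:
  φ: 89 + 40.549/60 = 89.6758167
  S → negative
  λ: 32 + 14.709/60 = 32.2451500
  W → negative
Point 5:
  Latitude: degrees = first 2 digits = 17, minutes = 59.209; 17 + 59.209/60 = 17.9868167
  S → negative
  Lon: degrees = first 3 digits = 112, minutes = 37.996; 112 + 37.996/60 = 112.6332667
  hemisphere W, so the sign is −

1. 79.697033, 102.873455
2. 86.057683, 177.185205
3. 27.634250, -118.952667
4. -89.675817, -32.245150
5. -17.986817, -112.633267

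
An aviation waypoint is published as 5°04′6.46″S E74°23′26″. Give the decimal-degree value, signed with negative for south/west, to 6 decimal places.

-5.068461, 74.390556

φ: 5 + 4/60 + 6.46/3600 = 5.0684611
S → negative
λ: 74° + 23/60 + 26/3600 = 74 + 0.383333 + 0.007222 = 74.3905556
E ⇒ keep positive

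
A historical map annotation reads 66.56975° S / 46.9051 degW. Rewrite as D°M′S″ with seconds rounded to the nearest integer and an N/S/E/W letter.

66°34′11″ S, 46°54′18″ W

Lat: 0.569750° → 34.18500′; 0.18500 × 60 = 11.10″
λ: 0.905100° → 54.30600′; 0.30600 × 60 = 18.36″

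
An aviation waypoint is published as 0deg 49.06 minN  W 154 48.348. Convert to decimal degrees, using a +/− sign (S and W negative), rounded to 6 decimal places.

0.817667, -154.805800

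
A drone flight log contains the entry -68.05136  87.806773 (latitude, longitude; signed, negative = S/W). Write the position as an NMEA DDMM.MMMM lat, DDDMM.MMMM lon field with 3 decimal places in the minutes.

Latitude is negative → S; |value| = 68.051360
Lat: minutes = (68.051360 − 68) × 60 = 3.08160
λ: 87° + 0.806773 × 60 = 87° 48.40638′

6803.082,S / 08748.406,E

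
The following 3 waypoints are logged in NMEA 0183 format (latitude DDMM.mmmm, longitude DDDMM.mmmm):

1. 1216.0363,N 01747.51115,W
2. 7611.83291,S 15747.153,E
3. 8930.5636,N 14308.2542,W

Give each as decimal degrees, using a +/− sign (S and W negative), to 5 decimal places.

1. 12.26727, -17.79185
2. -76.19722, 157.78588
3. 89.50939, -143.13757

Point 1:
  φ: split at 2 digits → 12° and 16.0363′; 12 + 16.0363/60 = 12.267272
  N → positive
  Lon: split at 3 digits → 017° and 47.51115′; 17 + 47.51115/60 = 17.791853
  hemisphere W, so the sign is −
Point 2:
  φ: degrees = first 2 digits = 76, minutes = 11.83291; 76 + 11.83291/60 = 76.197215
  S → negative
  Longitude: degrees = first 3 digits = 157, minutes = 47.153; 157 + 47.153/60 = 157.785883
  E ⇒ keep positive
Point 3:
  φ: split at 2 digits → 89° and 30.5636′; 89 + 30.5636/60 = 89.509393
  N → positive
  Lon: degrees = first 3 digits = 143, minutes = 8.2542; 143 + 8.2542/60 = 143.137570
  W → negative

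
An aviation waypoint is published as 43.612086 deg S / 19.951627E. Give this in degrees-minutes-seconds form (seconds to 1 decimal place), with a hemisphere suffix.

Lat: 0.612086° → 36.72516′; 0.72516 × 60 = 43.510″
Lon: 0.951627 × 60 = 57.09762′ → 57′, remainder × 60 = 5.857″

43°36′43.5″ S, 19°57′5.9″ E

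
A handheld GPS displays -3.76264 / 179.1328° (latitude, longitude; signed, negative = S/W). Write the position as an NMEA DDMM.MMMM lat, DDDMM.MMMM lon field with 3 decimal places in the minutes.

0345.758,S / 17907.968,E

Latitude is negative → S; |value| = 3.762640
Latitude: minutes = (3.762640 − 3) × 60 = 45.75840
Lon: minutes = (179.132800 − 179) × 60 = 7.96800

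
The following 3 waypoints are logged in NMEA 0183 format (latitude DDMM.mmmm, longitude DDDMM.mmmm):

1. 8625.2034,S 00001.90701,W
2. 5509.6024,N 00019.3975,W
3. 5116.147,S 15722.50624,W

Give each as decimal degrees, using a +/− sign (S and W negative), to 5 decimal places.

Point 1:
  Latitude: split at 2 digits → 86° and 25.2034′; 86 + 25.2034/60 = 86.420057
  S ⇒ negate
  λ: split at 3 digits → 000° and 1.90701′; 0 + 1.90701/60 = 0.031784
  hemisphere W, so the sign is −
Point 2:
  φ: split at 2 digits → 55° and 9.6024′; 55 + 9.6024/60 = 55.160040
  N → positive
  Lon: degrees = first 3 digits = 0, minutes = 19.3975; 0 + 19.3975/60 = 0.323292
  W ⇒ negate
Point 3:
  φ: degrees = first 2 digits = 51, minutes = 16.147; 51 + 16.147/60 = 51.269117
  S ⇒ negate
  λ: degrees = first 3 digits = 157, minutes = 22.50624; 157 + 22.50624/60 = 157.375104
  hemisphere W, so the sign is −

1. -86.42006, -0.03178
2. 55.16004, -0.32329
3. -51.26912, -157.37510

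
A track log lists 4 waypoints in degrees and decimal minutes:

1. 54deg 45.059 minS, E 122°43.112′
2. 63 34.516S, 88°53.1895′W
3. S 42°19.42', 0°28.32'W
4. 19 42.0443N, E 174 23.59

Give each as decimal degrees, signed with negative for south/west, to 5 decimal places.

1. -54.75098, 122.71853
2. -63.57527, -88.88649
3. -42.32367, -0.47200
4. 19.70074, 174.39317

Point 1:
  φ: 54 + 45.059/60 = 54.750983
  S → negative
  Lon: 122 + 43.112/60 = 122.718533
  E ⇒ keep positive
Point 2:
  Latitude: 34.516′ = 0.575267°; total 63.575267
  hemisphere S, so the sign is −
  Longitude: 88 + 53.1895/60 = 88.886492
  W → negative
Point 3:
  Lat: 19.42′ = 0.323667°; total 42.323667
  hemisphere S, so the sign is −
  λ: 0 + 28.32/60 = 0.472000
  W → negative
Point 4:
  Latitude: 19 + 42.0443/60 = 19.700738
  N → positive
  Lon: 23.59′ = 0.393167°; total 174.393167
  E ⇒ keep positive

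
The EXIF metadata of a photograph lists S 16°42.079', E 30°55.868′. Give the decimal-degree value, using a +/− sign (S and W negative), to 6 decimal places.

Latitude: 16 + 42.079/60 = 16.7013167
hemisphere S, so the sign is −
Longitude: 55.868′ = 0.931133°; total 30.9311333
E → positive

-16.701317, 30.931133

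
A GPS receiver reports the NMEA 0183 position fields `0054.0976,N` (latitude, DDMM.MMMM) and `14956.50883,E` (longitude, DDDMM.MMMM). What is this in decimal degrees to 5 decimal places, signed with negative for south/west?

Latitude: degrees = first 2 digits = 0, minutes = 54.0976; 0 + 54.0976/60 = 0.901627
N ⇒ keep positive
Longitude: degrees = first 3 digits = 149, minutes = 56.50883; 149 + 56.50883/60 = 149.941814
E → positive

0.90163, 149.94181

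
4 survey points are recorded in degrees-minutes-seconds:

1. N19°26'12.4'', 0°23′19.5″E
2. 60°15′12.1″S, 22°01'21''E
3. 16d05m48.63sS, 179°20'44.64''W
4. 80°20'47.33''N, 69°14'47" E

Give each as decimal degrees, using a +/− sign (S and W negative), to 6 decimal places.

Point 1:
  Lat: 19° + 26/60 + 12.4/3600 = 19 + 0.433333 + 0.003444 = 19.4367778
  N ⇒ keep positive
  λ: 0 + 23/60 + 19.5/3600 = 0.3887500
  E ⇒ keep positive
Point 2:
  φ: 15′ + 12.1″ = 15.20167′; 60 + 15.20167/60 = 60.2533611
  hemisphere S, so the sign is −
  λ: 1′ + 21″ = 1.35000′; 22 + 1.35000/60 = 22.0225000
  E → positive
Point 3:
  Latitude: 16 + 5/60 + 48.63/3600 = 16.0968417
  S ⇒ negate
  Longitude: 179° + 20/60 + 44.64/3600 = 179 + 0.333333 + 0.012400 = 179.3457333
  W ⇒ negate
Point 4:
  φ: 20′ + 47.33″ = 20.78883′; 80 + 20.78883/60 = 80.3464806
  N → positive
  λ: 14′ + 47″ = 14.78333′; 69 + 14.78333/60 = 69.2463889
  E ⇒ keep positive

1. 19.436778, 0.388750
2. -60.253361, 22.022500
3. -16.096842, -179.345733
4. 80.346481, 69.246389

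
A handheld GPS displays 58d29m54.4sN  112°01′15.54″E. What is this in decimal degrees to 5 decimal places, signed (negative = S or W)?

φ: 58° + 29/60 + 54.4/3600 = 58 + 0.483333 + 0.015111 = 58.498444
N ⇒ keep positive
Lon: 1′ + 15.54″ = 1.25900′; 112 + 1.25900/60 = 112.020983
E ⇒ keep positive

58.49844, 112.02098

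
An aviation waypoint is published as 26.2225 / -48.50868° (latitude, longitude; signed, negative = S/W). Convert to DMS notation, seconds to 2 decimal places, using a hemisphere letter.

26°13′21.00″ N, 48°30′31.25″ W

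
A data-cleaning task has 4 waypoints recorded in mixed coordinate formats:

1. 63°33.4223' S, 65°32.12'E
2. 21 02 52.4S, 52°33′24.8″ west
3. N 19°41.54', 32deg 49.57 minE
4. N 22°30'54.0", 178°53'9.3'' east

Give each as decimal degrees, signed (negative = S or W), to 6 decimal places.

Point 1:
  φ: 33.4223′ = 0.557038°; total 63.5570383
  S ⇒ negate
  Lon: 32.12′ = 0.535333°; total 65.5353333
  E ⇒ keep positive
Point 2:
  Latitude: 21° + 2/60 + 52.4/3600 = 21 + 0.033333 + 0.014556 = 21.0478889
  hemisphere S, so the sign is −
  Longitude: 52° + 33/60 + 24.8/3600 = 52 + 0.550000 + 0.006889 = 52.5568889
  hemisphere W, so the sign is −
Point 3:
  Latitude: 19 + 41.54/60 = 19.6923333
  N → positive
  λ: 32 + 49.57/60 = 32.8261667
  E ⇒ keep positive
Point 4:
  Latitude: 22° + 30/60 + 54/3600 = 22 + 0.500000 + 0.015000 = 22.5150000
  N ⇒ keep positive
  Lon: 53′ + 9.3″ = 53.15500′; 178 + 53.15500/60 = 178.8859167
  E → positive

1. -63.557038, 65.535333
2. -21.047889, -52.556889
3. 19.692333, 32.826167
4. 22.515000, 178.885917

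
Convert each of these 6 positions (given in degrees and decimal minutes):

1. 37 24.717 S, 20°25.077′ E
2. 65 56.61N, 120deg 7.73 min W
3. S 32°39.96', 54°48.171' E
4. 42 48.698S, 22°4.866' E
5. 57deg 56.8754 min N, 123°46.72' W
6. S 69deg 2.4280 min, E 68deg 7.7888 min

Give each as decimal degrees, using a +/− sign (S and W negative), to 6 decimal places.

1. -37.411950, 20.417950
2. 65.943500, -120.128833
3. -32.666000, 54.802850
4. -42.811633, 22.081100
5. 57.947923, -123.778667
6. -69.040467, 68.129813

Point 1:
  Latitude: 37 + 24.717/60 = 37.4119500
  S → negative
  λ: 20 + 25.077/60 = 20.4179500
  E ⇒ keep positive
Point 2:
  Latitude: 65 + 56.61/60 = 65.9435000
  N → positive
  λ: 120 + 7.73/60 = 120.1288333
  hemisphere W, so the sign is −
Point 3:
  φ: 32 + 39.96/60 = 32.6660000
  S ⇒ negate
  Lon: 48.171′ = 0.802850°; total 54.8028500
  E → positive
Point 4:
  Latitude: 48.698′ = 0.811633°; total 42.8116333
  S → negative
  λ: 22 + 4.866/60 = 22.0811000
  E → positive
Point 5:
  Latitude: 57 + 56.8754/60 = 57.9479233
  N ⇒ keep positive
  Longitude: 46.72′ = 0.778667°; total 123.7786667
  hemisphere W, so the sign is −
Point 6:
  Latitude: 69 + 2.428/60 = 69.0404667
  S → negative
  Lon: 68 + 7.7888/60 = 68.1298133
  E → positive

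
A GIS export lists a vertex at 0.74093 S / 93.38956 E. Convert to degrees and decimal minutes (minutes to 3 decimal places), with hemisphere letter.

φ: minutes = (0.740930 − 0) × 60 = 44.45580
Lon: 93° + 0.389560 × 60 = 93° 23.37360′

0° 44.456′ S, 93° 23.374′ E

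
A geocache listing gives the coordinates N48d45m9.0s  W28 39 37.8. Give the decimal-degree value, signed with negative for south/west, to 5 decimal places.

Lat: 48° + 45/60 + 9/3600 = 48 + 0.750000 + 0.002500 = 48.752500
N → positive
λ: 28° + 39/60 + 37.8/3600 = 28 + 0.650000 + 0.010500 = 28.660500
hemisphere W, so the sign is −

48.75250, -28.66050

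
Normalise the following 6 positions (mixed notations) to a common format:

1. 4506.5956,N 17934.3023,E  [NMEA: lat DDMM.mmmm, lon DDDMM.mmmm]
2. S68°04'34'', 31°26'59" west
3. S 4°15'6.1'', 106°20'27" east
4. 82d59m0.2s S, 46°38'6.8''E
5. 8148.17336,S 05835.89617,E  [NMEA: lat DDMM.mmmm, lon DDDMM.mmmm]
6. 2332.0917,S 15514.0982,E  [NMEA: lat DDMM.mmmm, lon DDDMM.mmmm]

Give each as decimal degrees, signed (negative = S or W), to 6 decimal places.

1. 45.109927, 179.571705
2. -68.076111, -31.449722
3. -4.251694, 106.340833
4. -82.983389, 46.635222
5. -81.802889, 58.598270
6. -23.534862, 155.234970

Point 1:
  Lat: split at 2 digits → 45° and 6.5956′; 45 + 6.5956/60 = 45.1099267
  N ⇒ keep positive
  Longitude: degrees = first 3 digits = 179, minutes = 34.3023; 179 + 34.3023/60 = 179.5717050
  E → positive
Point 2:
  φ: 68° + 4/60 + 34/3600 = 68 + 0.066667 + 0.009444 = 68.0761111
  S ⇒ negate
  Lon: 26′ + 59″ = 26.98333′; 31 + 26.98333/60 = 31.4497222
  W ⇒ negate
Point 3:
  φ: 4° + 15/60 + 6.1/3600 = 4 + 0.250000 + 0.001694 = 4.2516944
  hemisphere S, so the sign is −
  Lon: 20′ + 27″ = 20.45000′; 106 + 20.45000/60 = 106.3408333
  E ⇒ keep positive
Point 4:
  Latitude: 82 + 59/60 + 0.2/3600 = 82.9833889
  S → negative
  Longitude: 46° + 38/60 + 6.8/3600 = 46 + 0.633333 + 0.001889 = 46.6352222
  E → positive
Point 5:
  φ: degrees = first 2 digits = 81, minutes = 48.17336; 81 + 48.17336/60 = 81.8028893
  S ⇒ negate
  Longitude: degrees = first 3 digits = 58, minutes = 35.89617; 58 + 35.89617/60 = 58.5982695
  E ⇒ keep positive
Point 6:
  φ: split at 2 digits → 23° and 32.0917′; 23 + 32.0917/60 = 23.5348617
  S ⇒ negate
  λ: degrees = first 3 digits = 155, minutes = 14.0982; 155 + 14.0982/60 = 155.2349700
  E ⇒ keep positive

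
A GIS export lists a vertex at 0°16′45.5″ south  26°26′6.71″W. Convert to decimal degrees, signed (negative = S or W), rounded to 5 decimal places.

-0.27931, -26.43520

Latitude: 0° + 16/60 + 45.5/3600 = 0 + 0.266667 + 0.012639 = 0.279306
S → negative
Longitude: 26 + 26/60 + 6.71/3600 = 26.435197
W → negative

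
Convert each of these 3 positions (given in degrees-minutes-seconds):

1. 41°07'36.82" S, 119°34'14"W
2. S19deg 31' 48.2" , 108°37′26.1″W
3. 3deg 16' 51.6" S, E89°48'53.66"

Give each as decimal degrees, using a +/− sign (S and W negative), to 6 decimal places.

Point 1:
  Latitude: 41 + 7/60 + 36.82/3600 = 41.1268944
  hemisphere S, so the sign is −
  Longitude: 34′ + 14″ = 34.23333′; 119 + 34.23333/60 = 119.5705556
  hemisphere W, so the sign is −
Point 2:
  φ: 19° + 31/60 + 48.2/3600 = 19 + 0.516667 + 0.013389 = 19.5300556
  hemisphere S, so the sign is −
  Lon: 37′ + 26.1″ = 37.43500′; 108 + 37.43500/60 = 108.6239167
  hemisphere W, so the sign is −
Point 3:
  φ: 16′ + 51.6″ = 16.86000′; 3 + 16.86000/60 = 3.2810000
  hemisphere S, so the sign is −
  Lon: 89° + 48/60 + 53.66/3600 = 89 + 0.800000 + 0.014906 = 89.8149056
  E ⇒ keep positive

1. -41.126894, -119.570556
2. -19.530056, -108.623917
3. -3.281000, 89.814906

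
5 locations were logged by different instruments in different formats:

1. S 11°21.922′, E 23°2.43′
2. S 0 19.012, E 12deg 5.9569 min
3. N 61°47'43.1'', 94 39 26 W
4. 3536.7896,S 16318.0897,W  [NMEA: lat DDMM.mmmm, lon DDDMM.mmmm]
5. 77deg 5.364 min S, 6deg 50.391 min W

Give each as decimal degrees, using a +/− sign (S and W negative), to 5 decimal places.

Point 1:
  Lat: 11 + 21.922/60 = 11.365367
  S → negative
  Longitude: 23 + 2.43/60 = 23.040500
  E → positive
Point 2:
  φ: 0 + 19.012/60 = 0.316867
  hemisphere S, so the sign is −
  Longitude: 12 + 5.9569/60 = 12.099282
  E ⇒ keep positive
Point 3:
  Lat: 61° + 47/60 + 43.1/3600 = 61 + 0.783333 + 0.011972 = 61.795306
  N ⇒ keep positive
  Lon: 39′ + 26″ = 39.43333′; 94 + 39.43333/60 = 94.657222
  W ⇒ negate
Point 4:
  Lat: split at 2 digits → 35° and 36.7896′; 35 + 36.7896/60 = 35.613160
  S → negative
  Lon: split at 3 digits → 163° and 18.0897′; 163 + 18.0897/60 = 163.301495
  W ⇒ negate
Point 5:
  φ: 5.364′ = 0.089400°; total 77.089400
  hemisphere S, so the sign is −
  λ: 50.391′ = 0.839850°; total 6.839850
  hemisphere W, so the sign is −

1. -11.36537, 23.04050
2. -0.31687, 12.09928
3. 61.79531, -94.65722
4. -35.61316, -163.30150
5. -77.08940, -6.83985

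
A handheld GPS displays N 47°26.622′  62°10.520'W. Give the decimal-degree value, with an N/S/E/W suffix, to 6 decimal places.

47.443700° N, 62.175333° W

φ: 26.622′ = 0.443700°; total 47.4437000
Lon: 10.52′ = 0.175333°; total 62.1753333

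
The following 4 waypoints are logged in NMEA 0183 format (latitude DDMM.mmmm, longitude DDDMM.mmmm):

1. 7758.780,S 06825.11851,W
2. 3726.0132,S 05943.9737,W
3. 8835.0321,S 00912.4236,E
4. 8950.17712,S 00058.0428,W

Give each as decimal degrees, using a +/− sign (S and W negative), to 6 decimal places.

1. -77.979667, -68.418642
2. -37.433553, -59.732895
3. -88.583868, 9.207060
4. -89.836285, -0.967380

Point 1:
  Lat: degrees = first 2 digits = 77, minutes = 58.78; 77 + 58.78/60 = 77.9796667
  S → negative
  Lon: degrees = first 3 digits = 68, minutes = 25.11851; 68 + 25.11851/60 = 68.4186418
  hemisphere W, so the sign is −
Point 2:
  Lat: degrees = first 2 digits = 37, minutes = 26.0132; 37 + 26.0132/60 = 37.4335533
  hemisphere S, so the sign is −
  Longitude: degrees = first 3 digits = 59, minutes = 43.9737; 59 + 43.9737/60 = 59.7328950
  W ⇒ negate
Point 3:
  Lat: degrees = first 2 digits = 88, minutes = 35.0321; 88 + 35.0321/60 = 88.5838683
  S → negative
  Lon: degrees = first 3 digits = 9, minutes = 12.4236; 9 + 12.4236/60 = 9.2070600
  E → positive
Point 4:
  Latitude: split at 2 digits → 89° and 50.17712′; 89 + 50.17712/60 = 89.8362853
  S → negative
  Longitude: degrees = first 3 digits = 0, minutes = 58.0428; 0 + 58.0428/60 = 0.9673800
  hemisphere W, so the sign is −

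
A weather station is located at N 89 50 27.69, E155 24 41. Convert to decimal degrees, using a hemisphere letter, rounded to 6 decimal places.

Latitude: 89 + 50/60 + 27.69/3600 = 89.8410250
Lon: 155° + 24/60 + 41/3600 = 155 + 0.400000 + 0.011389 = 155.4113889

89.841025° N, 155.411389° E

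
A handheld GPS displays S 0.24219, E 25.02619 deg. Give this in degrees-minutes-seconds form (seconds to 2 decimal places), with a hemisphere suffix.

Latitude: 0.242190 × 60 = 14.53140′ → 14′, remainder × 60 = 31.8840″
Lon: whole degrees 25; 1.57140′ → 1′ and 34.2840″

0°14′31.88″ S, 25°01′34.28″ E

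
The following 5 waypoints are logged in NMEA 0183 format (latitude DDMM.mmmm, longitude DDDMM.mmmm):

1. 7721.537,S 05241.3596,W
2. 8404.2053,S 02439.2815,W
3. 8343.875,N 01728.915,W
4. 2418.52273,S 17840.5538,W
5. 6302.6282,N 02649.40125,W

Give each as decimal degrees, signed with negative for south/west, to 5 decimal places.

1. -77.35895, -52.68933
2. -84.07009, -24.65469
3. 83.73125, -17.48192
4. -24.30871, -178.67590
5. 63.04380, -26.82335

Point 1:
  Lat: split at 2 digits → 77° and 21.537′; 77 + 21.537/60 = 77.358950
  S → negative
  Longitude: degrees = first 3 digits = 52, minutes = 41.3596; 52 + 41.3596/60 = 52.689327
  W → negative
Point 2:
  φ: split at 2 digits → 84° and 4.2053′; 84 + 4.2053/60 = 84.070088
  hemisphere S, so the sign is −
  λ: degrees = first 3 digits = 24, minutes = 39.2815; 24 + 39.2815/60 = 24.654692
  W → negative
Point 3:
  Latitude: split at 2 digits → 83° and 43.875′; 83 + 43.875/60 = 83.731250
  N → positive
  Longitude: split at 3 digits → 017° and 28.915′; 17 + 28.915/60 = 17.481917
  W → negative
Point 4:
  φ: split at 2 digits → 24° and 18.52273′; 24 + 18.52273/60 = 24.308712
  hemisphere S, so the sign is −
  Longitude: split at 3 digits → 178° and 40.5538′; 178 + 40.5538/60 = 178.675897
  W → negative
Point 5:
  φ: degrees = first 2 digits = 63, minutes = 2.6282; 63 + 2.6282/60 = 63.043803
  N → positive
  λ: degrees = first 3 digits = 26, minutes = 49.40125; 26 + 49.40125/60 = 26.823354
  hemisphere W, so the sign is −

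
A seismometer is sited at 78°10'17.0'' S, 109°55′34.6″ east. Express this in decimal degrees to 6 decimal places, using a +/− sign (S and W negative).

Latitude: 10′ + 17″ = 10.28333′; 78 + 10.28333/60 = 78.1713889
S → negative
λ: 109° + 55/60 + 34.6/3600 = 109 + 0.916667 + 0.009611 = 109.9262778
E ⇒ keep positive

-78.171389, 109.926278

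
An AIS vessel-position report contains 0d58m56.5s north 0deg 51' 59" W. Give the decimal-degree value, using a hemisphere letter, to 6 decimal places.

0.982361° N, 0.866389° W

Lat: 0 + 58/60 + 56.5/3600 = 0.9823611
Longitude: 51′ + 59″ = 51.98333′; 0 + 51.98333/60 = 0.8663889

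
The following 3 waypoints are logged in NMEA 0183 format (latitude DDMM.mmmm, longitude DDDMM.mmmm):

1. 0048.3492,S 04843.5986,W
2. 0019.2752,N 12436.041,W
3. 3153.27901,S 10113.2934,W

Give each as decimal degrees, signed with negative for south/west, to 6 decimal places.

Point 1:
  Latitude: split at 2 digits → 00° and 48.3492′; 0 + 48.3492/60 = 0.8058200
  S → negative
  Lon: split at 3 digits → 048° and 43.5986′; 48 + 43.5986/60 = 48.7266433
  W ⇒ negate
Point 2:
  Latitude: split at 2 digits → 00° and 19.2752′; 0 + 19.2752/60 = 0.3212533
  N ⇒ keep positive
  Lon: degrees = first 3 digits = 124, minutes = 36.041; 124 + 36.041/60 = 124.6006833
  W → negative
Point 3:
  φ: split at 2 digits → 31° and 53.27901′; 31 + 53.27901/60 = 31.8879835
  hemisphere S, so the sign is −
  Longitude: degrees = first 3 digits = 101, minutes = 13.2934; 101 + 13.2934/60 = 101.2215567
  hemisphere W, so the sign is −

1. -0.805820, -48.726643
2. 0.321253, -124.600683
3. -31.887984, -101.221557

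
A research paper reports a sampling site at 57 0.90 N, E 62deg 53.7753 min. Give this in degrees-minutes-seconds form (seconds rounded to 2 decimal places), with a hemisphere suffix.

57°00′54.00″ N, 62°53′46.52″ E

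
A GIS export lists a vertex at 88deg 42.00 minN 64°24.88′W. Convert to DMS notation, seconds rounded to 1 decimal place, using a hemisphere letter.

φ: 42.00000′ → 42′ and 0.00000 × 60 = 0.000″
Longitude: fractional minutes 0.88000 × 60 = 52.800″

88°42′0.0″ N, 64°24′52.8″ W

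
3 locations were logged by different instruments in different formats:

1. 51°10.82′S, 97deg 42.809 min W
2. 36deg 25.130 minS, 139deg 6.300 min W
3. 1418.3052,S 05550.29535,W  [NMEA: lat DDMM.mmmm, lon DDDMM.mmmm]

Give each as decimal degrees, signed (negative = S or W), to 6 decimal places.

Point 1:
  Lat: 10.82′ = 0.180333°; total 51.1803333
  hemisphere S, so the sign is −
  Longitude: 97 + 42.809/60 = 97.7134833
  W → negative
Point 2:
  Latitude: 36 + 25.13/60 = 36.4188333
  S → negative
  λ: 6.3′ = 0.105000°; total 139.1050000
  hemisphere W, so the sign is −
Point 3:
  Latitude: split at 2 digits → 14° and 18.3052′; 14 + 18.3052/60 = 14.3050867
  S ⇒ negate
  Longitude: degrees = first 3 digits = 55, minutes = 50.29535; 55 + 50.29535/60 = 55.8382558
  W ⇒ negate

1. -51.180333, -97.713483
2. -36.418833, -139.105000
3. -14.305087, -55.838256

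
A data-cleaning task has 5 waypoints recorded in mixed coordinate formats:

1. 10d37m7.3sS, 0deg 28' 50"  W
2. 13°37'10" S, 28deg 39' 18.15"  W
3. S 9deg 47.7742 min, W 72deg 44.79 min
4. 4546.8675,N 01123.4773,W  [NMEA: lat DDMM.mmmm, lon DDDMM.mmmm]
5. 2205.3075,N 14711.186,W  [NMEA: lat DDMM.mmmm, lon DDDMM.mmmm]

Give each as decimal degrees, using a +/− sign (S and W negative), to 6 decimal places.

1. -10.618694, -0.480556
2. -13.619444, -28.655042
3. -9.796237, -72.746500
4. 45.781125, -11.391288
5. 22.088458, -147.186433

Point 1:
  Lat: 10° + 37/60 + 7.3/3600 = 10 + 0.616667 + 0.002028 = 10.6186944
  S ⇒ negate
  Lon: 28′ + 50″ = 28.83333′; 0 + 28.83333/60 = 0.4805556
  W ⇒ negate
Point 2:
  φ: 37′ + 10″ = 37.16667′; 13 + 37.16667/60 = 13.6194444
  hemisphere S, so the sign is −
  Lon: 39′ + 18.15″ = 39.30250′; 28 + 39.30250/60 = 28.6550417
  hemisphere W, so the sign is −
Point 3:
  Latitude: 9 + 47.7742/60 = 9.7962367
  S ⇒ negate
  λ: 44.79′ = 0.746500°; total 72.7465000
  hemisphere W, so the sign is −
Point 4:
  Lat: degrees = first 2 digits = 45, minutes = 46.8675; 45 + 46.8675/60 = 45.7811250
  N ⇒ keep positive
  Longitude: split at 3 digits → 011° and 23.4773′; 11 + 23.4773/60 = 11.3912883
  W → negative
Point 5:
  φ: split at 2 digits → 22° and 5.3075′; 22 + 5.3075/60 = 22.0884583
  N → positive
  Lon: degrees = first 3 digits = 147, minutes = 11.186; 147 + 11.186/60 = 147.1864333
  hemisphere W, so the sign is −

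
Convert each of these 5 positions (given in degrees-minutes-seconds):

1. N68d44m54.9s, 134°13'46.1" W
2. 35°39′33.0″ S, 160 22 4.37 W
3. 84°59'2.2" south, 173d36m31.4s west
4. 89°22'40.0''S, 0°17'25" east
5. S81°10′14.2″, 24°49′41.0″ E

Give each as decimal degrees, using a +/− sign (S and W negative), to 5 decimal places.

Point 1:
  Latitude: 68 + 44/60 + 54.9/3600 = 68.748583
  N → positive
  Longitude: 134 + 13/60 + 46.1/3600 = 134.229472
  W → negative
Point 2:
  Latitude: 35° + 39/60 + 33/3600 = 35 + 0.650000 + 0.009167 = 35.659167
  S ⇒ negate
  λ: 160° + 22/60 + 4.37/3600 = 160 + 0.366667 + 0.001214 = 160.367881
  hemisphere W, so the sign is −
Point 3:
  φ: 84 + 59/60 + 2.2/3600 = 84.983944
  S → negative
  Lon: 173° + 36/60 + 31.4/3600 = 173 + 0.600000 + 0.008722 = 173.608722
  hemisphere W, so the sign is −
Point 4:
  φ: 89 + 22/60 + 40/3600 = 89.377778
  S ⇒ negate
  λ: 17′ + 25″ = 17.41667′; 0 + 17.41667/60 = 0.290278
  E ⇒ keep positive
Point 5:
  Lat: 81° + 10/60 + 14.2/3600 = 81 + 0.166667 + 0.003944 = 81.170611
  S ⇒ negate
  λ: 49′ + 41″ = 49.68333′; 24 + 49.68333/60 = 24.828056
  E → positive

1. 68.74858, -134.22947
2. -35.65917, -160.36788
3. -84.98394, -173.60872
4. -89.37778, 0.29028
5. -81.17061, 24.82806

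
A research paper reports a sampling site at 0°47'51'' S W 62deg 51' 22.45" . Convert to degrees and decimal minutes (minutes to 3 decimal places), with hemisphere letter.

Latitude: seconds/60 = 0.85000; minutes = 47 + 0.85000 = 47.85000
Longitude: seconds/60 = 0.37417; minutes = 51 + 0.37417 = 51.37417

0° 47.850′ S, 62° 51.374′ W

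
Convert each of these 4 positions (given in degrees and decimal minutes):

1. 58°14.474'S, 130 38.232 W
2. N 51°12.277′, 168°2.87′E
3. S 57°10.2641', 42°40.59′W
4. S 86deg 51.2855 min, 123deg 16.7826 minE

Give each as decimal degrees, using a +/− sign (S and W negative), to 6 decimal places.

1. -58.241233, -130.637200
2. 51.204617, 168.047833
3. -57.171068, -42.676500
4. -86.854758, 123.279710

Point 1:
  φ: 58 + 14.474/60 = 58.2412333
  hemisphere S, so the sign is −
  Lon: 130 + 38.232/60 = 130.6372000
  W ⇒ negate
Point 2:
  φ: 51 + 12.277/60 = 51.2046167
  N → positive
  Longitude: 168 + 2.87/60 = 168.0478333
  E ⇒ keep positive
Point 3:
  Latitude: 10.2641′ = 0.171068°; total 57.1710683
  S ⇒ negate
  Longitude: 42 + 40.59/60 = 42.6765000
  W → negative
Point 4:
  Lat: 86 + 51.2855/60 = 86.8547583
  S → negative
  Longitude: 123 + 16.7826/60 = 123.2797100
  E → positive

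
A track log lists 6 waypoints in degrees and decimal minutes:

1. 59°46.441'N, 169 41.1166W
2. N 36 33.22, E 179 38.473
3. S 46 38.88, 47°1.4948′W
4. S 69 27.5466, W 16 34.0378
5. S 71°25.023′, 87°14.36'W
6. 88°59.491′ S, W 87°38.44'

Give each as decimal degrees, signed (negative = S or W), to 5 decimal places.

Point 1:
  Lat: 46.441′ = 0.774017°; total 59.774017
  N → positive
  λ: 41.1166′ = 0.685277°; total 169.685277
  hemisphere W, so the sign is −
Point 2:
  Lat: 36 + 33.22/60 = 36.553667
  N ⇒ keep positive
  λ: 179 + 38.473/60 = 179.641217
  E ⇒ keep positive
Point 3:
  Latitude: 38.88′ = 0.648000°; total 46.648000
  S ⇒ negate
  Longitude: 1.4948′ = 0.024913°; total 47.024913
  W → negative
Point 4:
  φ: 69 + 27.5466/60 = 69.459110
  hemisphere S, so the sign is −
  Lon: 16 + 34.0378/60 = 16.567297
  hemisphere W, so the sign is −
Point 5:
  φ: 71 + 25.023/60 = 71.417050
  hemisphere S, so the sign is −
  λ: 87 + 14.36/60 = 87.239333
  W ⇒ negate
Point 6:
  Latitude: 59.491′ = 0.991517°; total 88.991517
  hemisphere S, so the sign is −
  λ: 87 + 38.44/60 = 87.640667
  W ⇒ negate

1. 59.77402, -169.68528
2. 36.55367, 179.64122
3. -46.64800, -47.02491
4. -69.45911, -16.56730
5. -71.41705, -87.23933
6. -88.99152, -87.64067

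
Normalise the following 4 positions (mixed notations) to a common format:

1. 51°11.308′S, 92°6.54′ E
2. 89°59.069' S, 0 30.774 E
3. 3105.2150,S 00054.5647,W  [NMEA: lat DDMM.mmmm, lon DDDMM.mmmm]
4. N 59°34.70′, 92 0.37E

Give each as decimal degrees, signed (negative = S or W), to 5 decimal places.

Point 1:
  Latitude: 11.308′ = 0.188467°; total 51.188467
  S → negative
  Lon: 92 + 6.54/60 = 92.109000
  E → positive
Point 2:
  Lat: 59.069′ = 0.984483°; total 89.984483
  S ⇒ negate
  Longitude: 30.774′ = 0.512900°; total 0.512900
  E → positive
Point 3:
  Lat: split at 2 digits → 31° and 5.215′; 31 + 5.215/60 = 31.086917
  S → negative
  Lon: degrees = first 3 digits = 0, minutes = 54.5647; 0 + 54.5647/60 = 0.909412
  W → negative
Point 4:
  Lat: 59 + 34.7/60 = 59.578333
  N → positive
  λ: 0.37′ = 0.006167°; total 92.006167
  E → positive

1. -51.18847, 92.10900
2. -89.98448, 0.51290
3. -31.08692, -0.90941
4. 59.57833, 92.00617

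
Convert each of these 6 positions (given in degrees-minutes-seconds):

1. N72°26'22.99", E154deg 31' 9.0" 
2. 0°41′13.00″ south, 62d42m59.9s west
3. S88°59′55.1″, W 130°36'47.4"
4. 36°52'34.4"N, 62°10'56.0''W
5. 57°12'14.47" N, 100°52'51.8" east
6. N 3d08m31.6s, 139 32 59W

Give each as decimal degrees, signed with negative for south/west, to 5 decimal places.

Point 1:
  φ: 72 + 26/60 + 22.99/3600 = 72.439719
  N ⇒ keep positive
  Lon: 31′ + 9″ = 31.15000′; 154 + 31.15000/60 = 154.519167
  E ⇒ keep positive
Point 2:
  Latitude: 41′ + 13″ = 41.21667′; 0 + 41.21667/60 = 0.686944
  S → negative
  λ: 62 + 42/60 + 59.9/3600 = 62.716639
  W → negative
Point 3:
  Latitude: 88° + 59/60 + 55.1/3600 = 88 + 0.983333 + 0.015306 = 88.998639
  S ⇒ negate
  λ: 36′ + 47.4″ = 36.79000′; 130 + 36.79000/60 = 130.613167
  W ⇒ negate
Point 4:
  φ: 52′ + 34.4″ = 52.57333′; 36 + 52.57333/60 = 36.876222
  N ⇒ keep positive
  λ: 62° + 10/60 + 56/3600 = 62 + 0.166667 + 0.015556 = 62.182222
  W ⇒ negate
Point 5:
  Lat: 12′ + 14.47″ = 12.24117′; 57 + 12.24117/60 = 57.204019
  N → positive
  Longitude: 100° + 52/60 + 51.8/3600 = 100 + 0.866667 + 0.014389 = 100.881056
  E ⇒ keep positive
Point 6:
  φ: 8′ + 31.6″ = 8.52667′; 3 + 8.52667/60 = 3.142111
  N ⇒ keep positive
  λ: 32′ + 59″ = 32.98333′; 139 + 32.98333/60 = 139.549722
  hemisphere W, so the sign is −

1. 72.43972, 154.51917
2. -0.68694, -62.71664
3. -88.99864, -130.61317
4. 36.87622, -62.18222
5. 57.20402, 100.88106
6. 3.14211, -139.54972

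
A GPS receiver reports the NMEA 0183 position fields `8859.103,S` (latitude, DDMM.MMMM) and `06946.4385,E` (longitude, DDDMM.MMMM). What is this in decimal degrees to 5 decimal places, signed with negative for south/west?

Latitude: degrees = first 2 digits = 88, minutes = 59.103; 88 + 59.103/60 = 88.985050
hemisphere S, so the sign is −
Longitude: degrees = first 3 digits = 69, minutes = 46.4385; 69 + 46.4385/60 = 69.773975
E → positive

-88.98505, 69.77398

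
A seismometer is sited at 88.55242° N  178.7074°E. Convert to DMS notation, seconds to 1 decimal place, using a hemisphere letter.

Lat: 0.552420° → 33.14520′; 0.14520 × 60 = 8.712″
Lon: 0.707400° → 42.44400′; 0.44400 × 60 = 26.640″

88°33′8.7″ N, 178°42′26.6″ E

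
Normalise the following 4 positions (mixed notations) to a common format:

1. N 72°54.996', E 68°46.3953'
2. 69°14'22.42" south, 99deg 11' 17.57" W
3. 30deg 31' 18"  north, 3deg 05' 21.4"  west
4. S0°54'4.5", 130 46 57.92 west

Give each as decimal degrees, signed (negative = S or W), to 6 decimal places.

Point 1:
  Lat: 72 + 54.996/60 = 72.9166000
  N → positive
  Longitude: 68 + 46.3953/60 = 68.7732550
  E ⇒ keep positive
Point 2:
  Lat: 69° + 14/60 + 22.42/3600 = 69 + 0.233333 + 0.006228 = 69.2395611
  S ⇒ negate
  Lon: 11′ + 17.57″ = 11.29283′; 99 + 11.29283/60 = 99.1882139
  W ⇒ negate
Point 3:
  φ: 30° + 31/60 + 18/3600 = 30 + 0.516667 + 0.005000 = 30.5216667
  N ⇒ keep positive
  λ: 3 + 5/60 + 21.4/3600 = 3.0892778
  W ⇒ negate
Point 4:
  Latitude: 54′ + 4.5″ = 54.07500′; 0 + 54.07500/60 = 0.9012500
  S ⇒ negate
  Lon: 130° + 46/60 + 57.92/3600 = 130 + 0.766667 + 0.016089 = 130.7827556
  hemisphere W, so the sign is −

1. 72.916600, 68.773255
2. -69.239561, -99.188214
3. 30.521667, -3.089278
4. -0.901250, -130.782756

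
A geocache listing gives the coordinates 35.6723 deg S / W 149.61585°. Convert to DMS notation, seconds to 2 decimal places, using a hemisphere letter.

Latitude: 0.672300° → 40.33800′; 0.33800 × 60 = 20.2800″
Lon: 0.615850 × 60 = 36.95100′ → 36′, remainder × 60 = 57.0600″

35°40′20.28″ S, 149°36′57.06″ W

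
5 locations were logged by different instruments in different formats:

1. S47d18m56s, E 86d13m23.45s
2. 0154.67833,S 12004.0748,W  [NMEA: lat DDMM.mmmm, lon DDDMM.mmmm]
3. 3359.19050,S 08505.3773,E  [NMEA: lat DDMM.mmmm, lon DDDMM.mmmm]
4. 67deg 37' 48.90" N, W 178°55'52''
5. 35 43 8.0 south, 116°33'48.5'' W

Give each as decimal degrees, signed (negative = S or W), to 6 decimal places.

1. -47.315556, 86.223181
2. -1.911306, -120.067913
3. -33.986508, 85.089622
4. 67.630250, -178.931111
5. -35.718889, -116.563472

Point 1:
  φ: 18′ + 56″ = 18.93333′; 47 + 18.93333/60 = 47.3155556
  hemisphere S, so the sign is −
  Lon: 86 + 13/60 + 23.45/3600 = 86.2231806
  E → positive
Point 2:
  φ: split at 2 digits → 01° and 54.67833′; 1 + 54.67833/60 = 1.9113055
  S → negative
  Longitude: degrees = first 3 digits = 120, minutes = 4.0748; 120 + 4.0748/60 = 120.0679133
  W ⇒ negate
Point 3:
  φ: split at 2 digits → 33° and 59.1905′; 33 + 59.1905/60 = 33.9865083
  hemisphere S, so the sign is −
  Lon: split at 3 digits → 085° and 5.3773′; 85 + 5.3773/60 = 85.0896217
  E → positive
Point 4:
  Lat: 37′ + 48.9″ = 37.81500′; 67 + 37.81500/60 = 67.6302500
  N ⇒ keep positive
  Lon: 178 + 55/60 + 52/3600 = 178.9311111
  W → negative
Point 5:
  Latitude: 43′ + 8″ = 43.13333′; 35 + 43.13333/60 = 35.7188889
  hemisphere S, so the sign is −
  λ: 33′ + 48.5″ = 33.80833′; 116 + 33.80833/60 = 116.5634722
  W → negative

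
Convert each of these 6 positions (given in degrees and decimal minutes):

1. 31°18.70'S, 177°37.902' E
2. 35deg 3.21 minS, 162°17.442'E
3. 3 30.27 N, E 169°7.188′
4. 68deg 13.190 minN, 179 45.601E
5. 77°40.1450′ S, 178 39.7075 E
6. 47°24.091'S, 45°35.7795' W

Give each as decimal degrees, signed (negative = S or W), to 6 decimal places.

1. -31.311667, 177.631700
2. -35.053500, 162.290700
3. 3.504500, 169.119800
4. 68.219833, 179.760017
5. -77.669083, 178.661792
6. -47.401517, -45.596325

Point 1:
  φ: 18.7′ = 0.311667°; total 31.3116667
  S ⇒ negate
  Longitude: 37.902′ = 0.631700°; total 177.6317000
  E → positive
Point 2:
  Lat: 35 + 3.21/60 = 35.0535000
  hemisphere S, so the sign is −
  Longitude: 162 + 17.442/60 = 162.2907000
  E ⇒ keep positive
Point 3:
  Lat: 3 + 30.27/60 = 3.5045000
  N ⇒ keep positive
  Lon: 169 + 7.188/60 = 169.1198000
  E ⇒ keep positive
Point 4:
  φ: 68 + 13.19/60 = 68.2198333
  N → positive
  Lon: 179 + 45.601/60 = 179.7600167
  E ⇒ keep positive
Point 5:
  φ: 77 + 40.145/60 = 77.6690833
  S ⇒ negate
  Lon: 39.7075′ = 0.661792°; total 178.6617917
  E → positive
Point 6:
  φ: 47 + 24.091/60 = 47.4015167
  hemisphere S, so the sign is −
  Longitude: 35.7795′ = 0.596325°; total 45.5963250
  hemisphere W, so the sign is −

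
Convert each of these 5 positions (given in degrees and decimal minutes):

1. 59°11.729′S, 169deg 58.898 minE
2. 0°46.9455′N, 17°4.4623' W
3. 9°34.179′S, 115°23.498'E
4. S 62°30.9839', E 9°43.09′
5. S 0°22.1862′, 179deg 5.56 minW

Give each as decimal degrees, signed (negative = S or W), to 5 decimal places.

Point 1:
  Latitude: 59 + 11.729/60 = 59.195483
  hemisphere S, so the sign is −
  λ: 169 + 58.898/60 = 169.981633
  E → positive
Point 2:
  Lat: 46.9455′ = 0.782425°; total 0.782425
  N ⇒ keep positive
  λ: 17 + 4.4623/60 = 17.074372
  W → negative
Point 3:
  Latitude: 34.179′ = 0.569650°; total 9.569650
  S ⇒ negate
  λ: 115 + 23.498/60 = 115.391633
  E → positive
Point 4:
  φ: 30.9839′ = 0.516398°; total 62.516398
  hemisphere S, so the sign is −
  Longitude: 43.09′ = 0.718167°; total 9.718167
  E → positive
Point 5:
  Lat: 0 + 22.1862/60 = 0.369770
  hemisphere S, so the sign is −
  Lon: 5.56′ = 0.092667°; total 179.092667
  W ⇒ negate

1. -59.19548, 169.98163
2. 0.78243, -17.07437
3. -9.56965, 115.39163
4. -62.51640, 9.71817
5. -0.36977, -179.09267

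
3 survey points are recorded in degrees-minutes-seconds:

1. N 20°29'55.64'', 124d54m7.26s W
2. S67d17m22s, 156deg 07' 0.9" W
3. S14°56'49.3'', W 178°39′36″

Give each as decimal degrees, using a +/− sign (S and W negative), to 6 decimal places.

Point 1:
  Lat: 29′ + 55.64″ = 29.92733′; 20 + 29.92733/60 = 20.4987889
  N ⇒ keep positive
  λ: 124 + 54/60 + 7.26/3600 = 124.9020167
  hemisphere W, so the sign is −
Point 2:
  Lat: 17′ + 22″ = 17.36667′; 67 + 17.36667/60 = 67.2894444
  S → negative
  Longitude: 156° + 7/60 + 0.9/3600 = 156 + 0.116667 + 0.000250 = 156.1169167
  W ⇒ negate
Point 3:
  Latitude: 14° + 56/60 + 49.3/3600 = 14 + 0.933333 + 0.013694 = 14.9470278
  hemisphere S, so the sign is −
  λ: 178° + 39/60 + 36/3600 = 178 + 0.650000 + 0.010000 = 178.6600000
  W → negative

1. 20.498789, -124.902017
2. -67.289444, -156.116917
3. -14.947028, -178.660000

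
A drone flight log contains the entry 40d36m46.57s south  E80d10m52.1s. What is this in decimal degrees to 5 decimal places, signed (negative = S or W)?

Lat: 36′ + 46.57″ = 36.77617′; 40 + 36.77617/60 = 40.612936
S → negative
Longitude: 80 + 10/60 + 52.1/3600 = 80.181139
E → positive

-40.61294, 80.18114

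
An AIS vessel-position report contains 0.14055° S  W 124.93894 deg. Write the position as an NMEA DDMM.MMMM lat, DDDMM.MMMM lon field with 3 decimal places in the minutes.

Lat: 0° + 0.140550 × 60 = 0° 8.43300′
Longitude: 124° + 0.938940 × 60 = 124° 56.33640′

0008.433,S / 12456.336,W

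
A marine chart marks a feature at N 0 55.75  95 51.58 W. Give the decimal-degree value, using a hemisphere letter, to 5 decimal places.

0.92917° N, 95.85967° W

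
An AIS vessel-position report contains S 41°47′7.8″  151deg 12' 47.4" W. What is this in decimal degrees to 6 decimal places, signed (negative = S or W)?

-41.785500, -151.213167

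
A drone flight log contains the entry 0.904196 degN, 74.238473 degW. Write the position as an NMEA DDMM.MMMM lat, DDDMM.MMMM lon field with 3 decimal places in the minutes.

φ: minutes = (0.904196 − 0) × 60 = 54.25176
Lon: fractional part 0.238473 → 14.30838 minutes

0054.252,N / 07414.308,W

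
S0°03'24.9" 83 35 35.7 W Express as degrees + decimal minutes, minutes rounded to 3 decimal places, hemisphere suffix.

0° 3.415′ S, 83° 35.595′ W

Latitude: seconds/60 = 0.41500; minutes = 3 + 0.41500 = 3.41500
λ: seconds/60 = 0.59500; minutes = 35 + 0.59500 = 35.59500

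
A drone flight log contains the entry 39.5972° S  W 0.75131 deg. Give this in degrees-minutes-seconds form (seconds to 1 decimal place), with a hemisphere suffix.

φ: 0.597200 × 60 = 35.83200′ → 35′, remainder × 60 = 49.920″
Lon: whole degrees 0; 45.07860′ → 45′ and 4.716″

39°35′49.9″ S, 0°45′4.7″ W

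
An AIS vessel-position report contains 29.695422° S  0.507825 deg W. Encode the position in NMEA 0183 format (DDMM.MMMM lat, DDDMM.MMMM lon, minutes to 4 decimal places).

Lat: 29° + 0.695422 × 60 = 29° 41.725320′
λ: minutes = (0.507825 − 0) × 60 = 30.469500

2941.7253,S / 00030.4695,W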